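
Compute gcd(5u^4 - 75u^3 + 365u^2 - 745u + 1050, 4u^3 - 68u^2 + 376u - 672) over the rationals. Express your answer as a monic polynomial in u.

u^2 - 13u + 42

Apply the Euclidean algorithm:
  5u^4 - 75u^3 + 365u^2 - 745u + 1050 = ((5/4)u + 5/2)(4u^3 - 68u^2 + 376u - 672) + (65u^2 - 845u + 2730)
  4u^3 - 68u^2 + 376u - 672 = ((4/65)u - 16/65)(65u^2 - 845u + 2730) + (0)
Last nonzero remainder: 65u^2 - 845u + 2730. Dividing through by 65 gives the monic gcd u^2 - 13u + 42.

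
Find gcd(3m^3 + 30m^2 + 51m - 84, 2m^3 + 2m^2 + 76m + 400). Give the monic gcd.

By polynomial division,
  3m^3 + 30m^2 + 51m - 84 = (3/2)(2m^3 + 2m^2 + 76m + 400) + (27m^2 - 63m - 684)
  2m^3 + 2m^2 + 76m + 400 = ((2/27)m + 20/81)(27m^2 - 63m - 684) + ((1280/9)m + 5120/9)
  27m^2 - 63m - 684 = ((243/1280)m - 1539/1280)((1280/9)m + 5120/9) + (0)
Last nonzero remainder: (1280/9)m + 5120/9. Dividing through by 1280/9 gives the monic gcd m + 4.

m + 4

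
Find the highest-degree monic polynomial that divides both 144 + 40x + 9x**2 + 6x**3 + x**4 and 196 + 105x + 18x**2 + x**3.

Repeated division with remainder:
  x**4 + 6x**3 + 9x**2 + 40x + 144 = (x - 12)(x**3 + 18x**2 + 105x + 196) + (120x**2 + 1104x + 2496)
  x**3 + 18x**2 + 105x + 196 = ((1/120)x + 11/150)(120x**2 + 1104x + 2496) + ((81/25)x + 324/25)
  120x**2 + 1104x + 2496 = ((1000/27)x + 5200/27)((81/25)x + 324/25) + (0)
Last nonzero remainder: (81/25)x + 324/25. Dividing through by 81/25 gives the monic gcd x + 4.

4 + x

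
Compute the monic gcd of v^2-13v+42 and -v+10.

1

By polynomial division,
  v^2-13v+42 = (-v+3)(-v+10) + (12)
  -v+10 = (-(1/12)v+5/6)(12) + (0)
The last nonzero remainder is the constant 12, so the polynomials are coprime and gcd = 1.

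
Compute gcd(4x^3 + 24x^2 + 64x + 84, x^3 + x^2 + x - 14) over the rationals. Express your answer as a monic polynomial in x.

Apply the Euclidean algorithm:
  4x^3 + 24x^2 + 64x + 84 = (4)(x^3 + x^2 + x - 14) + (20x^2 + 60x + 140)
  x^3 + x^2 + x - 14 = ((1/20)x - 1/10)(20x^2 + 60x + 140) + (0)
Last nonzero remainder: 20x^2 + 60x + 140. Dividing through by 20 gives the monic gcd x^2 + 3x + 7.

x^2 + 3x + 7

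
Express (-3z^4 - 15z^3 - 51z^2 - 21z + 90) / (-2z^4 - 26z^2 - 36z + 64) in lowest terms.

By polynomial division,
  -3z^4 - 15z^3 - 51z^2 - 21z + 90 = (3/2)(-2z^4 - 26z^2 - 36z + 64) + (-15z^3 - 12z^2 + 33z - 6)
  -2z^4 - 26z^2 - 36z + 64 = ((2/15)z - 8/75)(-15z^3 - 12z^2 + 33z - 6) + (-(792/25)z^2 - (792/25)z + 1584/25)
  -15z^3 - 12z^2 + 33z - 6 = ((125/264)z - 25/264)(-(792/25)z^2 - (792/25)z + 1584/25) + (0)
Last nonzero remainder: -(792/25)z^2 - (792/25)z + 1584/25. Dividing through by -792/25 gives the monic gcd z^2 + z - 2.
Cancel z^2 + z - 2 from numerator and denominator to get the reduced form.

(3z^2 + 12z + 45)/(2z^2 - 2z + 32)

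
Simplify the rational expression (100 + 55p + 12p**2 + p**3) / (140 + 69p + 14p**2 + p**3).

(5 + p)/(7 + p)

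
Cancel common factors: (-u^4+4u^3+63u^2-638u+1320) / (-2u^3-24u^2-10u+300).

Euclidean algorithm in ℚ[u]:
  -u^4+4u^3+63u^2-638u+1320 = ((1/2)u-8)(-2u^3-24u^2-10u+300) + (-124u^2-868u+3720)
  -2u^3-24u^2-10u+300 = ((1/62)u+5/62)(-124u^2-868u+3720) + (0)
Last nonzero remainder: -124u^2-868u+3720. Dividing through by -124 gives the monic gcd u^2+7u-30.
Cancel u^2+7u-30 from numerator and denominator to get the reduced form.

(u^2-11u+44)/(2u+10)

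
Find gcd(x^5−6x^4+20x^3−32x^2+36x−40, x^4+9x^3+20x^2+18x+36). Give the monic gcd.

Apply the Euclidean algorithm:
  x^5−6x^4+20x^3−32x^2+36x−40 = (x−15)(x^4+9x^3+20x^2+18x+36) + (135x^3+250x^2+270x+500)
  x^4+9x^3+20x^2+18x+36 = ((1/135)x+193/3645)(135x^3+250x^2+270x+500) + ((3472/729)x^2+6944/729)
  135x^3+250x^2+270x+500 = ((98415/3472)x+91125/1736)((3472/729)x^2+6944/729) + (0)
Last nonzero remainder: (3472/729)x^2+6944/729. Dividing through by 3472/729 gives the monic gcd x^2+2.

x^2+2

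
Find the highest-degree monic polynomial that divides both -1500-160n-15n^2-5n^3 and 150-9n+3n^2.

50-3n+n^2

Euclidean algorithm in ℚ[n]:
  -5n^3-15n^2-160n-1500 = (-(5/3)n-10)(3n^2-9n+150) + (0)
Last nonzero remainder: 3n^2-9n+150. Dividing through by 3 gives the monic gcd n^2-3n+50.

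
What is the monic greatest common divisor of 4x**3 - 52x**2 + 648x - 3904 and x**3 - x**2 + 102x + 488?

x**2 - 5x + 122

Repeated division with remainder:
  4x**3 - 52x**2 + 648x - 3904 = (4)(x**3 - x**2 + 102x + 488) + (-48x**2 + 240x - 5856)
  x**3 - x**2 + 102x + 488 = (-(1/48)x - 1/12)(-48x**2 + 240x - 5856) + (0)
Last nonzero remainder: -48x**2 + 240x - 5856. Dividing through by -48 gives the monic gcd x**2 - 5x + 122.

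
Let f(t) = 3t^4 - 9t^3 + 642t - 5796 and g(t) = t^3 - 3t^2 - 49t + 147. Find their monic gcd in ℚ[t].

t + 7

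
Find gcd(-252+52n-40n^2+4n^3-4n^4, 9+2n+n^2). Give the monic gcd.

Apply the Euclidean algorithm:
  -4n^4+4n^3-40n^2+52n-252 = (-4n^2+12n-28)(n^2+2n+9) + (0)
The last nonzero remainder n^2+2n+9 is already monic.

9+2n+n^2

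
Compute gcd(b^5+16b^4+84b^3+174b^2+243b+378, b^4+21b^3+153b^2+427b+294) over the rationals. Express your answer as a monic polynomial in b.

b^2+13b+42

Euclidean algorithm in ℚ[b]:
  b^5+16b^4+84b^3+174b^2+243b+378 = (b-5)(b^4+21b^3+153b^2+427b+294) + (36b^3+512b^2+2084b+1848)
  b^4+21b^3+153b^2+427b+294 = ((1/36)b+61/324)(36b^3+512b^2+2084b+1848) + (-(104/81)b^2-(1352/81)b-1456/27)
  36b^3+512b^2+2084b+1848 = (-(729/26)b-891/26)(-(104/81)b^2-(1352/81)b-1456/27) + (0)
Last nonzero remainder: -(104/81)b^2-(1352/81)b-1456/27. Dividing through by -104/81 gives the monic gcd b^2+13b+42.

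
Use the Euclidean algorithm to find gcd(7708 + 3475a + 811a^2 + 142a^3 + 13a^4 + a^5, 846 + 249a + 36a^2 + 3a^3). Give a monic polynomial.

47 + 6a + a^2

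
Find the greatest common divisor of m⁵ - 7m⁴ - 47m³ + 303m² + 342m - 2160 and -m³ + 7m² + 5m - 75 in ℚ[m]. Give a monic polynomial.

m² - 2m - 15

By polynomial division,
  m⁵ - 7m⁴ - 47m³ + 303m² + 342m - 2160 = (-m² + 42)(-m³ + 7m² + 5m - 75) + (-66m² + 132m + 990)
  -m³ + 7m² + 5m - 75 = ((1/66)m - 5/66)(-66m² + 132m + 990) + (0)
Last nonzero remainder: -66m² + 132m + 990. Dividing through by -66 gives the monic gcd m² - 2m - 15.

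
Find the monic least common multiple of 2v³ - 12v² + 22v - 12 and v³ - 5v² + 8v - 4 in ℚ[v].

v⁴ - 8v³ + 23v² - 28v + 12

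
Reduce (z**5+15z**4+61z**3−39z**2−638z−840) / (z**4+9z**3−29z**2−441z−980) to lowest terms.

(z**2−z−6)/(z−7)

By polynomial division,
  z**5+15z**4+61z**3−39z**2−638z−840 = (z+6)(z**4+9z**3−29z**2−441z−980) + (36z**3+576z**2+2988z+5040)
  z**4+9z**3−29z**2−441z−980 = ((1/36)z−7/36)(36z**3+576z**2+2988z+5040) + (0)
Last nonzero remainder: 36z**3+576z**2+2988z+5040. Dividing through by 36 gives the monic gcd z**3+16z**2+83z+140.
Cancel z**3+16z**2+83z+140 from numerator and denominator to get the reduced form.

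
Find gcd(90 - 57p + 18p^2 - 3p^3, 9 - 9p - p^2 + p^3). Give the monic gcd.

-3 + p

Repeated division with remainder:
  -3p^3 + 18p^2 - 57p + 90 = (-3)(p^3 - p^2 - 9p + 9) + (15p^2 - 84p + 117)
  p^3 - p^2 - 9p + 9 = ((1/15)p + 23/75)(15p^2 - 84p + 117) + ((224/25)p - 672/25)
  15p^2 - 84p + 117 = ((375/224)p - 975/224)((224/25)p - 672/25) + (0)
Last nonzero remainder: (224/25)p - 672/25. Dividing through by 224/25 gives the monic gcd p - 3.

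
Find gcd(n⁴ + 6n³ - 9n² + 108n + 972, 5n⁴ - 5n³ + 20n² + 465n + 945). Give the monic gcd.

n² - 6n + 27

Euclidean algorithm in ℚ[n]:
  n⁴ + 6n³ - 9n² + 108n + 972 = (1/5)(5n⁴ - 5n³ + 20n² + 465n + 945) + (7n³ - 13n² + 15n + 783)
  5n⁴ - 5n³ + 20n² + 465n + 945 = ((5/7)n + 30/49)(7n³ - 13n² + 15n + 783) + ((845/49)n² - (5070/49)n + 22815/49)
  7n³ - 13n² + 15n + 783 = ((343/845)n + 1421/845)((845/49)n² - (5070/49)n + 22815/49) + (0)
Last nonzero remainder: (845/49)n² - (5070/49)n + 22815/49. Dividing through by 845/49 gives the monic gcd n² - 6n + 27.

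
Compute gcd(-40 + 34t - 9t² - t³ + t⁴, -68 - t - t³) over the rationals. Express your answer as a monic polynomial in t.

Apply the Euclidean algorithm:
  t⁴ - t³ - 9t² + 34t - 40 = (-t + 1)(-t³ - t - 68) + (-10t² - 33t + 28)
  -t³ - t - 68 = ((1/10)t - 33/100)(-10t² - 33t + 28) + (-(1469/100)t - 1469/25)
  -10t² - 33t + 28 = ((1000/1469)t - 700/1469)(-(1469/100)t - 1469/25) + (0)
Last nonzero remainder: -(1469/100)t - 1469/25. Dividing through by -1469/100 gives the monic gcd t + 4.

4 + t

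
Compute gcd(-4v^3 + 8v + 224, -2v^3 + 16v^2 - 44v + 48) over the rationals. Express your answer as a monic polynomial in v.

Euclidean algorithm in ℚ[v]:
  -4v^3 + 8v + 224 = (2)(-2v^3 + 16v^2 - 44v + 48) + (-32v^2 + 96v + 128)
  -2v^3 + 16v^2 - 44v + 48 = ((1/16)v - 5/16)(-32v^2 + 96v + 128) + (-22v + 88)
  -32v^2 + 96v + 128 = ((16/11)v + 16/11)(-22v + 88) + (0)
Last nonzero remainder: -22v + 88. Dividing through by -22 gives the monic gcd v - 4.

v - 4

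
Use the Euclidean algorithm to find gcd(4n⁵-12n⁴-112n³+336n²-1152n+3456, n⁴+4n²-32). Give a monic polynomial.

n²+8

Euclidean algorithm in ℚ[n]:
  4n⁵-12n⁴-112n³+336n²-1152n+3456 = (4n-12)(n⁴+4n²-32) + (-128n³+384n²-1024n+3072)
  n⁴+4n²-32 = (-(1/128)n-3/128)(-128n³+384n²-1024n+3072) + (5n²+40)
  -128n³+384n²-1024n+3072 = (-(128/5)n+384/5)(5n²+40) + (0)
Last nonzero remainder: 5n²+40. Dividing through by 5 gives the monic gcd n²+8.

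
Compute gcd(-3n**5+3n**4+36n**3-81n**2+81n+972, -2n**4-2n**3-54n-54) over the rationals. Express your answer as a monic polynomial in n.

By polynomial division,
  -3n**5+3n**4+36n**3-81n**2+81n+972 = ((3/2)n-3)(-2n**4-2n**3-54n-54) + (30n**3+810)
  -2n**4-2n**3-54n-54 = (-(1/15)n-1/15)(30n**3+810) + (0)
Last nonzero remainder: 30n**3+810. Dividing through by 30 gives the monic gcd n**3+27.

n**3+27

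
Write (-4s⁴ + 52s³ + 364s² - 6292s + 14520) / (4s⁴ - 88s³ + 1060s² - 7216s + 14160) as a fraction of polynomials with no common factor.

(-s² + 121)/(s² - 9s + 118)

By polynomial division,
  -4s⁴ + 52s³ + 364s² - 6292s + 14520 = (-1)(4s⁴ - 88s³ + 1060s² - 7216s + 14160) + (-36s³ + 1424s² - 13508s + 28680)
  4s⁴ - 88s³ + 1060s² - 7216s + 14160 = (-(1/9)s - 158/81)(-36s³ + 1424s² - 13508s + 28680) + ((189280/81)s² - (2460640/81)s + 1892800/27)
  -36s³ + 1424s² - 13508s + 28680 = (-(729/47320)s + 19359/47320)((189280/81)s² - (2460640/81)s + 1892800/27) + (0)
Last nonzero remainder: (189280/81)s² - (2460640/81)s + 1892800/27. Dividing through by 189280/81 gives the monic gcd s² - 13s + 30.
Cancel s² - 13s + 30 from numerator and denominator to get the reduced form.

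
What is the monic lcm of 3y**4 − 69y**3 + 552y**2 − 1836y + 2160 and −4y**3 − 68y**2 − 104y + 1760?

y**6 − 2y**5 − 189y**4 + 722y**3 + 8108y**2 − 52200y + 79200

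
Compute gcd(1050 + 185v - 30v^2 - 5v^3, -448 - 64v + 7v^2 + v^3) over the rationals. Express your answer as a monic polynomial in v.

By polynomial division,
  -5v^3 - 30v^2 + 185v + 1050 = (-5)(v^3 + 7v^2 - 64v - 448) + (5v^2 - 135v - 1190)
  v^3 + 7v^2 - 64v - 448 = ((1/5)v + 34/5)(5v^2 - 135v - 1190) + (1092v + 7644)
  5v^2 - 135v - 1190 = ((5/1092)v - 85/546)(1092v + 7644) + (0)
Last nonzero remainder: 1092v + 7644. Dividing through by 1092 gives the monic gcd v + 7.

7 + v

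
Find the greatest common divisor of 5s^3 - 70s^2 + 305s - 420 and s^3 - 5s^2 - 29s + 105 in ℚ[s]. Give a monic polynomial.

s^2 - 10s + 21

Euclidean algorithm in ℚ[s]:
  5s^3 - 70s^2 + 305s - 420 = (5)(s^3 - 5s^2 - 29s + 105) + (-45s^2 + 450s - 945)
  s^3 - 5s^2 - 29s + 105 = (-(1/45)s - 1/9)(-45s^2 + 450s - 945) + (0)
Last nonzero remainder: -45s^2 + 450s - 945. Dividing through by -45 gives the monic gcd s^2 - 10s + 21.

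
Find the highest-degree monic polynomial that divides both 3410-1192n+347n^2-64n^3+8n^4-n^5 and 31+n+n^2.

31+n+n^2

By polynomial division,
  -n^5+8n^4-64n^3+347n^2-1192n+3410 = (-n^3+9n^2-42n+110)(n^2+n+31) + (0)
The last nonzero remainder n^2+n+31 is already monic.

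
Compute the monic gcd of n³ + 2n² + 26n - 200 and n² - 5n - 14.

1

By polynomial division,
  n³ + 2n² + 26n - 200 = (n + 7)(n² - 5n - 14) + (75n - 102)
  n² - 5n - 14 = ((1/75)n - 91/1875)(75n - 102) + (-11844/625)
  75n - 102 = (-(15625/3948)n + 10625/1974)(-11844/625) + (0)
The last nonzero remainder is the constant -11844/625, so the polynomials are coprime and gcd = 1.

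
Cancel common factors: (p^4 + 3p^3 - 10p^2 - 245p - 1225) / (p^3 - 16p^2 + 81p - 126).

Euclidean algorithm in ℚ[p]:
  p^4 + 3p^3 - 10p^2 - 245p - 1225 = (p + 19)(p^3 - 16p^2 + 81p - 126) + (213p^2 - 1658p + 1169)
  p^3 - 16p^2 + 81p - 126 = ((1/213)p - 1750/45369)(213p^2 - 1658p + 1169) + ((524392/45369)p - 3670744/45369)
  213p^2 - 1658p + 1169 = ((9663597/524392)p - 7576623/524392)((524392/45369)p - 3670744/45369) + (0)
Last nonzero remainder: (524392/45369)p - 3670744/45369. Dividing through by 524392/45369 gives the monic gcd p - 7.
Cancel p - 7 from numerator and denominator to get the reduced form.

(p^3 + 10p^2 + 60p + 175)/(p^2 - 9p + 18)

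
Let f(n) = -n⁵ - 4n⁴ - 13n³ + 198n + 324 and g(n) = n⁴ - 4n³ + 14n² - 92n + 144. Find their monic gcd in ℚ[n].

n² + 2n + 18

By polynomial division,
  -n⁵ - 4n⁴ - 13n³ + 198n + 324 = (-n - 8)(n⁴ - 4n³ + 14n² - 92n + 144) + (-31n³ + 20n² - 394n + 1476)
  n⁴ - 4n³ + 14n² - 92n + 144 = (-(1/31)n + 104/961)(-31n³ + 20n² - 394n + 1476) + (-(840/961)n² - (1680/961)n - 15120/961)
  -31n³ + 20n² - 394n + 1476 = ((29791/840)n - 39401/420)(-(840/961)n² - (1680/961)n - 15120/961) + (0)
Last nonzero remainder: -(840/961)n² - (1680/961)n - 15120/961. Dividing through by -840/961 gives the monic gcd n² + 2n + 18.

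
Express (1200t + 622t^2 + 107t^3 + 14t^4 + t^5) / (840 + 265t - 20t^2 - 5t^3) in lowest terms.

Euclidean algorithm in ℚ[t]:
  t^5 + 14t^4 + 107t^3 + 622t^2 + 1200t = (-(1/5)t^2 - 2t - 24)(-5t^3 - 20t^2 + 265t + 840) + (840t^2 + 9240t + 20160)
  -5t^3 - 20t^2 + 265t + 840 = (-(1/168)t + 1/24)(840t^2 + 9240t + 20160) + (0)
Last nonzero remainder: 840t^2 + 9240t + 20160. Dividing through by 840 gives the monic gcd t^2 + 11t + 24.
Cancel t^2 + 11t + 24 from numerator and denominator to get the reduced form.

(-50t - 3t^2 - t^3)/(-35 + 5t)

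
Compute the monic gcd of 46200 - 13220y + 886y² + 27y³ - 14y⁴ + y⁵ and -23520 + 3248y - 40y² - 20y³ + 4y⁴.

By polynomial division,
  y⁵ - 14y⁴ + 27y³ + 886y² - 13220y + 46200 = ((1/4)y - 9/4)(4y⁴ - 20y³ - 40y² + 3248y - 23520) + (-8y³ - 16y² - 32y - 6720)
  4y⁴ - 20y³ - 40y² + 3248y - 23520 = (-(1/2)y + 7/2)(-8y³ - 16y² - 32y - 6720) + (0)
Last nonzero remainder: -8y³ - 16y² - 32y - 6720. Dividing through by -8 gives the monic gcd y³ + 2y² + 4y + 840.

840 + 4y + 2y² + y³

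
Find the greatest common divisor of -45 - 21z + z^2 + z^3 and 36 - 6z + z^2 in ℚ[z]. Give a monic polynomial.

Repeated division with remainder:
  z^3 + z^2 - 21z - 45 = (z + 7)(z^2 - 6z + 36) + (-15z - 297)
  z^2 - 6z + 36 = (-(1/15)z + 43/25)(-15z - 297) + (13671/25)
  -15z - 297 = (-(125/4557)z - 825/1519)(13671/25) + (0)
The last nonzero remainder is the constant 13671/25, so the polynomials are coprime and gcd = 1.

1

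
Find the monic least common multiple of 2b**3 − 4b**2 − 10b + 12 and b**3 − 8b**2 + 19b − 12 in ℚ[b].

Repeated division with remainder:
  2b**3 − 4b**2 − 10b + 12 = (2)(b**3 − 8b**2 + 19b − 12) + (12b**2 − 48b + 36)
  b**3 − 8b**2 + 19b − 12 = ((1/12)b − 1/3)(12b**2 − 48b + 36) + (0)
Last nonzero remainder: 12b**2 − 48b + 36. Dividing through by 12 gives the monic gcd b**2 − 4b + 3.
Then lcm(f, g) = f·g / gcd(f, g); expanding and making the result monic gives the answer.

b**4 − 6b**3 + 3b**2 + 26b − 24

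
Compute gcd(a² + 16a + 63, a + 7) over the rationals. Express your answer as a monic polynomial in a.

a + 7

Euclidean algorithm in ℚ[a]:
  a² + 16a + 63 = (a + 9)(a + 7) + (0)
The last nonzero remainder a + 7 is already monic.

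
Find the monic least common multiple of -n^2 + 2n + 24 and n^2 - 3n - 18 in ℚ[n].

n^3 + n^2 - 30n - 72

Euclidean algorithm in ℚ[n]:
  -n^2 + 2n + 24 = (-1)(n^2 - 3n - 18) + (-n + 6)
  n^2 - 3n - 18 = (-n - 3)(-n + 6) + (0)
Last nonzero remainder: -n + 6. Dividing through by -1 gives the monic gcd n - 6.
Then lcm(f, g) = f·g / gcd(f, g); expanding and making the result monic gives the answer.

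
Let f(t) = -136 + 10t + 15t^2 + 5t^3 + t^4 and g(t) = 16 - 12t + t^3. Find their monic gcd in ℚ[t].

-8 + 2t + t^2

Apply the Euclidean algorithm:
  t^4 + 5t^3 + 15t^2 + 10t - 136 = (t + 5)(t^3 - 12t + 16) + (27t^2 + 54t - 216)
  t^3 - 12t + 16 = ((1/27)t - 2/27)(27t^2 + 54t - 216) + (0)
Last nonzero remainder: 27t^2 + 54t - 216. Dividing through by 27 gives the monic gcd t^2 + 2t - 8.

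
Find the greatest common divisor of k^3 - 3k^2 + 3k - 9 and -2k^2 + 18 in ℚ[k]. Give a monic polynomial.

k - 3

Apply the Euclidean algorithm:
  k^3 - 3k^2 + 3k - 9 = (-(1/2)k + 3/2)(-2k^2 + 18) + (12k - 36)
  -2k^2 + 18 = (-(1/6)k - 1/2)(12k - 36) + (0)
Last nonzero remainder: 12k - 36. Dividing through by 12 gives the monic gcd k - 3.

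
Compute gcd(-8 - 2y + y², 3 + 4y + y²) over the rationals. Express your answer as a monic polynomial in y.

1

By polynomial division,
  y² - 2y - 8 = (y² + 4y + 3) + (-6y - 11)
  y² + 4y + 3 = (-(1/6)y - 13/36)(-6y - 11) + (-35/36)
  -6y - 11 = ((216/35)y + 396/35)(-35/36) + (0)
The last nonzero remainder is the constant -35/36, so the polynomials are coprime and gcd = 1.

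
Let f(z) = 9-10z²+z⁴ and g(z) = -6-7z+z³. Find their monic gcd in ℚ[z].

Apply the Euclidean algorithm:
  z⁴-10z²+9 = (z)(z³-7z-6) + (-3z²+6z+9)
  z³-7z-6 = (-(1/3)z-2/3)(-3z²+6z+9) + (0)
Last nonzero remainder: -3z²+6z+9. Dividing through by -3 gives the monic gcd z²-2z-3.

-3-2z+z²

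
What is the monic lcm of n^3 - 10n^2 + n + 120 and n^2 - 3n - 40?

By polynomial division,
  n^3 - 10n^2 + n + 120 = (n - 7)(n^2 - 3n - 40) + (20n - 160)
  n^2 - 3n - 40 = ((1/20)n + 1/4)(20n - 160) + (0)
Last nonzero remainder: 20n - 160. Dividing through by 20 gives the monic gcd n - 8.
Then lcm(f, g) = f·g / gcd(f, g); expanding and making the result monic gives the answer.

n^4 - 5n^3 - 49n^2 + 125n + 600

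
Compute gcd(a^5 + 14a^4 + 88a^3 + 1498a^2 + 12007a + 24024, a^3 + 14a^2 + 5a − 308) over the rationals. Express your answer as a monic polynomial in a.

By polynomial division,
  a^5 + 14a^4 + 88a^3 + 1498a^2 + 12007a + 24024 = (a^2 + 83)(a^3 + 14a^2 + 5a − 308) + (644a^2 + 11592a + 49588)
  a^3 + 14a^2 + 5a − 308 = ((1/644)a − 1/161)(644a^2 + 11592a + 49588) + (0)
Last nonzero remainder: 644a^2 + 11592a + 49588. Dividing through by 644 gives the monic gcd a^2 + 18a + 77.

a^2 + 18a + 77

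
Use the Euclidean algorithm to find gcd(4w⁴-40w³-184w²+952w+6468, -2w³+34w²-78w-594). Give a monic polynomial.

w-11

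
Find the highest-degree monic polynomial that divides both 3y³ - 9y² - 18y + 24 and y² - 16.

y - 4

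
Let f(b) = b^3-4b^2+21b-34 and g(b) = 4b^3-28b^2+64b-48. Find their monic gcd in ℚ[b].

By polynomial division,
  b^3-4b^2+21b-34 = (1/4)(4b^3-28b^2+64b-48) + (3b^2+5b-22)
  4b^3-28b^2+64b-48 = ((4/3)b-104/9)(3b^2+5b-22) + ((1360/9)b-2720/9)
  3b^2+5b-22 = ((27/1360)b+99/1360)((1360/9)b-2720/9) + (0)
Last nonzero remainder: (1360/9)b-2720/9. Dividing through by 1360/9 gives the monic gcd b-2.

b-2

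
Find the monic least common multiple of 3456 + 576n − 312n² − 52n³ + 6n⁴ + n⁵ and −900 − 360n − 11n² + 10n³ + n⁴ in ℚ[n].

86400 + 48960n + 1416n² − 3844n³ − 682n⁴ + 33n⁵ + 16n⁶ + n⁷

Apply the Euclidean algorithm:
  n⁵ + 6n⁴ − 52n³ − 312n² + 576n + 3456 = (n − 4)(n⁴ + 10n³ − 11n² − 360n − 900) + (−n³ + 4n² + 36n − 144)
  n⁴ + 10n³ − 11n² − 360n − 900 = (−n − 14)(−n³ + 4n² + 36n − 144) + (81n² − 2916)
  −n³ + 4n² + 36n − 144 = (−(1/81)n + 4/81)(81n² − 2916) + (0)
Last nonzero remainder: 81n² − 2916. Dividing through by 81 gives the monic gcd n² − 36.
Then lcm(f, g) = f·g / gcd(f, g); expanding and making the result monic gives the answer.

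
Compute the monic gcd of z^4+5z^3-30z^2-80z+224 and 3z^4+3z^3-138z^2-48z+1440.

z^2-16

Repeated division with remainder:
  z^4+5z^3-30z^2-80z+224 = (1/3)(3z^4+3z^3-138z^2-48z+1440) + (4z^3+16z^2-64z-256)
  3z^4+3z^3-138z^2-48z+1440 = ((3/4)z-9/4)(4z^3+16z^2-64z-256) + (-54z^2+864)
  4z^3+16z^2-64z-256 = (-(2/27)z-8/27)(-54z^2+864) + (0)
Last nonzero remainder: -54z^2+864. Dividing through by -54 gives the monic gcd z^2-16.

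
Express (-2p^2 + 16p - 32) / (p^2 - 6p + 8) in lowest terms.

Apply the Euclidean algorithm:
  -2p^2 + 16p - 32 = (-2)(p^2 - 6p + 8) + (4p - 16)
  p^2 - 6p + 8 = ((1/4)p - 1/2)(4p - 16) + (0)
Last nonzero remainder: 4p - 16. Dividing through by 4 gives the monic gcd p - 4.
Cancel p - 4 from numerator and denominator to get the reduced form.

(-2p + 8)/(p - 2)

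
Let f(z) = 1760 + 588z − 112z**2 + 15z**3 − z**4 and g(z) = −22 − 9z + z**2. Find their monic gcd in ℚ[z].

−22 − 9z + z**2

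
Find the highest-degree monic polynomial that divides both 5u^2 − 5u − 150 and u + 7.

Euclidean algorithm in ℚ[u]:
  5u^2 − 5u − 150 = (5u − 40)(u + 7) + (130)
  u + 7 = ((1/130)u + 7/130)(130) + (0)
The last nonzero remainder is the constant 130, so the polynomials are coprime and gcd = 1.

1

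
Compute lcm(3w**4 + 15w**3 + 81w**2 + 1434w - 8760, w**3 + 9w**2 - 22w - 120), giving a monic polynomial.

w**5 + 8w**4 + 42w**3 + 559w**2 - 1486w - 8760

By polynomial division,
  3w**4 + 15w**3 + 81w**2 + 1434w - 8760 = (3w - 12)(w**3 + 9w**2 - 22w - 120) + (255w**2 + 1530w - 10200)
  w**3 + 9w**2 - 22w - 120 = ((1/255)w + 1/85)(255w**2 + 1530w - 10200) + (0)
Last nonzero remainder: 255w**2 + 1530w - 10200. Dividing through by 255 gives the monic gcd w**2 + 6w - 40.
Then lcm(f, g) = f·g / gcd(f, g); expanding and making the result monic gives the answer.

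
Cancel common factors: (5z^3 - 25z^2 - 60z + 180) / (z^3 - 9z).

Apply the Euclidean algorithm:
  5z^3 - 25z^2 - 60z + 180 = (5)(z^3 - 9z) + (-25z^2 - 15z + 180)
  z^3 - 9z = (-(1/25)z + 3/125)(-25z^2 - 15z + 180) + (-(36/25)z - 108/25)
  -25z^2 - 15z + 180 = ((625/36)z - 125/3)(-(36/25)z - 108/25) + (0)
Last nonzero remainder: -(36/25)z - 108/25. Dividing through by -36/25 gives the monic gcd z + 3.
Cancel z + 3 from numerator and denominator to get the reduced form.

(5z^2 - 40z + 60)/(z^2 - 3z)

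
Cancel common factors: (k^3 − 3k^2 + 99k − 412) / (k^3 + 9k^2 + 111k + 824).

(k − 4)/(k + 8)

Apply the Euclidean algorithm:
  k^3 − 3k^2 + 99k − 412 = (k^3 + 9k^2 + 111k + 824) + (−12k^2 − 12k − 1236)
  k^3 + 9k^2 + 111k + 824 = (−(1/12)k − 2/3)(−12k^2 − 12k − 1236) + (0)
Last nonzero remainder: −12k^2 − 12k − 1236. Dividing through by −12 gives the monic gcd k^2 + k + 103.
Cancel k^2 + k + 103 from numerator and denominator to get the reduced form.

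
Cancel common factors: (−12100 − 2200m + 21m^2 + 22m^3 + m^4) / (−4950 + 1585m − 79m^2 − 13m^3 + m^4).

(110 + 21m + m^2)/(45 − 14m + m^2)

Repeated division with remainder:
  m^4 + 22m^3 + 21m^2 − 2200m − 12100 = (m^4 − 13m^3 − 79m^2 + 1585m − 4950) + (35m^3 + 100m^2 − 3785m − 7150)
  m^4 − 13m^3 − 79m^2 + 1585m − 4950 = ((1/35)m − 111/245)(35m^3 + 100m^2 − 3785m − 7150) + ((3648/49)m^2 + (3648/49)m − 401280/49)
  35m^3 + 100m^2 − 3785m − 7150 = ((1715/3648)m + 3185/3648)((3648/49)m^2 + (3648/49)m − 401280/49) + (0)
Last nonzero remainder: (3648/49)m^2 + (3648/49)m − 401280/49. Dividing through by 3648/49 gives the monic gcd m^2 + m − 110.
Cancel m^2 + m − 110 from numerator and denominator to get the reduced form.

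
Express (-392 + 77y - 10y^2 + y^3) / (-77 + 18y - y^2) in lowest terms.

(-56 + 3y - y^2)/(-11 + y)

Repeated division with remainder:
  y^3 - 10y^2 + 77y - 392 = (-y - 8)(-y^2 + 18y - 77) + (144y - 1008)
  -y^2 + 18y - 77 = (-(1/144)y + 11/144)(144y - 1008) + (0)
Last nonzero remainder: 144y - 1008. Dividing through by 144 gives the monic gcd y - 7.
Cancel y - 7 from numerator and denominator to get the reduced form.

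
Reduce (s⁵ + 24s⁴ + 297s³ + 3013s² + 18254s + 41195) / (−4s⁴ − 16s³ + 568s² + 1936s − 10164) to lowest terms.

Repeated division with remainder:
  s⁵ + 24s⁴ + 297s³ + 3013s² + 18254s + 41195 = (−(1/4)s − 5)(−4s⁴ − 16s³ + 568s² + 1936s − 10164) + (359s³ + 6337s² + 25393s − 9625)
  −4s⁴ − 16s³ + 568s² + 1936s − 10164 = (−(4/359)s + 19604/128881)(359s³ + 6337s² + 25393s − 9625) + (−(14561792/128881)s² − (262112256/128881)s − 1121257984/128881)
  359s³ + 6337s² + 25393s − 9625 = (−(46268279/14561792)s + 16110125/14561792)(−(14561792/128881)s² − (262112256/128881)s − 1121257984/128881) + (0)
Last nonzero remainder: −(14561792/128881)s² − (262112256/128881)s − 1121257984/128881. Dividing through by −14561792/128881 gives the monic gcd s² + 18s + 77.
Cancel s² + 18s + 77 from numerator and denominator to get the reduced form.

(−s³ − 6s² − 112s − 535)/(4s² − 56s + 132)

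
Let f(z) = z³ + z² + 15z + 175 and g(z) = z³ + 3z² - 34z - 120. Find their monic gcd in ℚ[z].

Euclidean algorithm in ℚ[z]:
  z³ + z² + 15z + 175 = (z³ + 3z² - 34z - 120) + (-2z² + 49z + 295)
  z³ + 3z² - 34z - 120 = (-(1/2)z - 55/4)(-2z² + 49z + 295) + ((3149/4)z + 15745/4)
  -2z² + 49z + 295 = (-(8/3149)z + 236/3149)((3149/4)z + 15745/4) + (0)
Last nonzero remainder: (3149/4)z + 15745/4. Dividing through by 3149/4 gives the monic gcd z + 5.

z + 5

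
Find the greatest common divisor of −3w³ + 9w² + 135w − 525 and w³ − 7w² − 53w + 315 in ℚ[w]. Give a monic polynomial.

w² + 2w − 35

Apply the Euclidean algorithm:
  −3w³ + 9w² + 135w − 525 = (−3)(w³ − 7w² − 53w + 315) + (−12w² − 24w + 420)
  w³ − 7w² − 53w + 315 = (−(1/12)w + 3/4)(−12w² − 24w + 420) + (0)
Last nonzero remainder: −12w² − 24w + 420. Dividing through by −12 gives the monic gcd w² + 2w − 35.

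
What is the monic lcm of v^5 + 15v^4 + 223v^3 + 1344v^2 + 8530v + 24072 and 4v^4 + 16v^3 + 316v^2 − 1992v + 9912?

v^7 + 9v^6 + 154v^5 + 321v^4 + 5149v^3 + 1116v^2 + 34698v + 505512

Repeated division with remainder:
  v^5 + 15v^4 + 223v^3 + 1344v^2 + 8530v + 24072 = ((1/4)v + 11/4)(4v^4 + 16v^3 + 316v^2 − 1992v + 9912) + (100v^3 + 973v^2 + 11530v − 3186)
  4v^4 + 16v^3 + 316v^2 − 1992v + 9912 = ((1/25)v − 573/2500)(100v^3 + 973v^2 + 11530v − 3186) + ((194529/2500)v^2 + (194529/250)v + 11477211/1250)
  100v^3 + 973v^2 + 11530v − 3186 = ((250000/194529)v − 22500/64843)((194529/2500)v^2 + (194529/250)v + 11477211/1250) + (0)
Last nonzero remainder: (194529/2500)v^2 + (194529/250)v + 11477211/1250. Dividing through by 194529/2500 gives the monic gcd v^2 + 10v + 118.
Then lcm(f, g) = f·g / gcd(f, g); expanding and making the result monic gives the answer.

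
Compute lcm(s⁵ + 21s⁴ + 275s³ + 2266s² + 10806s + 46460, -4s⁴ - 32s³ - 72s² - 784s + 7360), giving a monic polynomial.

s⁶ + 17s⁵ + 191s⁴ + 1166s³ + 1742s² + 3236s - 185840

Apply the Euclidean algorithm:
  s⁵ + 21s⁴ + 275s³ + 2266s² + 10806s + 46460 = (-(1/4)s - 13/4)(-4s⁴ - 32s³ - 72s² - 784s + 7360) + (153s³ + 1836s² + 10098s + 70380)
  -4s⁴ - 32s³ - 72s² - 784s + 7360 = (-(4/153)s + 16/153)(153s³ + 1836s² + 10098s + 70380) + (0)
Last nonzero remainder: 153s³ + 1836s² + 10098s + 70380. Dividing through by 153 gives the monic gcd s³ + 12s² + 66s + 460.
Then lcm(f, g) = f·g / gcd(f, g); expanding and making the result monic gives the answer.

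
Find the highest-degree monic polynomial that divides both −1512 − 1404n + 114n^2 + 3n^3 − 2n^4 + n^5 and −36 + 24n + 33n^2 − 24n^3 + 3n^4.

−6 − 5n + n^2

Euclidean algorithm in ℚ[n]:
  n^5 − 2n^4 + 3n^3 + 114n^2 − 1404n − 1512 = ((1/3)n + 2)(3n^4 − 24n^3 + 33n^2 + 24n − 36) + (40n^3 + 40n^2 − 1440n − 1440)
  3n^4 − 24n^3 + 33n^2 + 24n − 36 = ((3/40)n − 27/40)(40n^3 + 40n^2 − 1440n − 1440) + (168n^2 − 840n − 1008)
  40n^3 + 40n^2 − 1440n − 1440 = ((5/21)n + 10/7)(168n^2 − 840n − 1008) + (0)
Last nonzero remainder: 168n^2 − 840n − 1008. Dividing through by 168 gives the monic gcd n^2 − 5n − 6.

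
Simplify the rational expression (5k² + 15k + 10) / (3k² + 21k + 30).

(5k + 5)/(3k + 15)

By polynomial division,
  5k² + 15k + 10 = (5/3)(3k² + 21k + 30) + (−20k − 40)
  3k² + 21k + 30 = (−(3/20)k − 3/4)(−20k − 40) + (0)
Last nonzero remainder: −20k − 40. Dividing through by −20 gives the monic gcd k + 2.
Cancel k + 2 from numerator and denominator to get the reduced form.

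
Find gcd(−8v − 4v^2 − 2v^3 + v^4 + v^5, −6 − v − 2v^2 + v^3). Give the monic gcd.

2 + v + v^2

By polynomial division,
  v^5 + v^4 − 2v^3 − 4v^2 − 8v = (v^2 + 3v + 5)(v^3 − 2v^2 − v − 6) + (15v^2 + 15v + 30)
  v^3 − 2v^2 − v − 6 = ((1/15)v − 1/5)(15v^2 + 15v + 30) + (0)
Last nonzero remainder: 15v^2 + 15v + 30. Dividing through by 15 gives the monic gcd v^2 + v + 2.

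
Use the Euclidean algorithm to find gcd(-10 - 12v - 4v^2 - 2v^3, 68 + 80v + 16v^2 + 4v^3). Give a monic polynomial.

1 + v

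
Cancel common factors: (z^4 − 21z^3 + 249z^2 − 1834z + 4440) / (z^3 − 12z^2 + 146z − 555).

Repeated division with remainder:
  z^4 − 21z^3 + 249z^2 − 1834z + 4440 = (z − 9)(z^3 − 12z^2 + 146z − 555) + (−5z^2 + 35z − 555)
  z^3 − 12z^2 + 146z − 555 = (−(1/5)z + 1)(−5z^2 + 35z − 555) + (0)
Last nonzero remainder: −5z^2 + 35z − 555. Dividing through by −5 gives the monic gcd z^2 − 7z + 111.
Cancel z^2 − 7z + 111 from numerator and denominator to get the reduced form.

(z^2 − 14z + 40)/(z − 5)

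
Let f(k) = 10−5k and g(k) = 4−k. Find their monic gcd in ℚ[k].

1

Apply the Euclidean algorithm:
  −5k+10 = (5)(−k+4) + (−10)
  −k+4 = ((1/10)k−2/5)(−10) + (0)
The last nonzero remainder is the constant −10, so the polynomials are coprime and gcd = 1.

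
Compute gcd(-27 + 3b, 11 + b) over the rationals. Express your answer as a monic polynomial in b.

1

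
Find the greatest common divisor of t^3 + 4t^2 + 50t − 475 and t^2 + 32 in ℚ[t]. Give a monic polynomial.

Repeated division with remainder:
  t^3 + 4t^2 + 50t − 475 = (t + 4)(t^2 + 32) + (18t − 603)
  t^2 + 32 = ((1/18)t + 67/36)(18t − 603) + (4617/4)
  18t − 603 = ((8/513)t − 268/513)(4617/4) + (0)
The last nonzero remainder is the constant 4617/4, so the polynomials are coprime and gcd = 1.

1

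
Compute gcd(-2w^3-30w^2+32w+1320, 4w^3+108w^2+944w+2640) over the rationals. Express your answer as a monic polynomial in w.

w^2+21w+110

By polynomial division,
  -2w^3-30w^2+32w+1320 = (-1/2)(4w^3+108w^2+944w+2640) + (24w^2+504w+2640)
  4w^3+108w^2+944w+2640 = ((1/6)w+1)(24w^2+504w+2640) + (0)
Last nonzero remainder: 24w^2+504w+2640. Dividing through by 24 gives the monic gcd w^2+21w+110.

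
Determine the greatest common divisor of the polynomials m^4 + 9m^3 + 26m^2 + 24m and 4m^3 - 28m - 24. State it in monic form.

m + 2

Repeated division with remainder:
  m^4 + 9m^3 + 26m^2 + 24m = ((1/4)m + 9/4)(4m^3 - 28m - 24) + (33m^2 + 93m + 54)
  4m^3 - 28m - 24 = ((4/33)m - 124/363)(33m^2 + 93m + 54) + (-(336/121)m - 672/121)
  33m^2 + 93m + 54 = (-(1331/112)m - 1089/112)(-(336/121)m - 672/121) + (0)
Last nonzero remainder: -(336/121)m - 672/121. Dividing through by -336/121 gives the monic gcd m + 2.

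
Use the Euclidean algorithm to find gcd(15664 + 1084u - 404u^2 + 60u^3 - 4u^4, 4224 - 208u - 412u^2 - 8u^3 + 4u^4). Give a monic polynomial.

Repeated division with remainder:
  -4u^4 + 60u^3 - 404u^2 + 1084u + 15664 = (-1)(4u^4 - 8u^3 - 412u^2 - 208u + 4224) + (52u^3 - 816u^2 + 876u + 19888)
  4u^4 - 8u^3 - 412u^2 - 208u + 4224 = ((1/13)u + 178/169)(52u^3 - 816u^2 + 876u + 19888) + ((64232/169)u^2 - (449624/169)u - 2826208/169)
  52u^3 - 816u^2 + 876u + 19888 = ((2197/16058)u - 19097/16058)((64232/169)u^2 - (449624/169)u - 2826208/169) + (0)
Last nonzero remainder: (64232/169)u^2 - (449624/169)u - 2826208/169. Dividing through by 64232/169 gives the monic gcd u^2 - 7u - 44.

-44 - 7u + u^2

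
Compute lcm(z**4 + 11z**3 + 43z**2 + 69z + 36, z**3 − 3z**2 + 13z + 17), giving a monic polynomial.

Apply the Euclidean algorithm:
  z**4 + 11z**3 + 43z**2 + 69z + 36 = (z + 14)(z**3 − 3z**2 + 13z + 17) + (72z**2 − 130z − 202)
  z**3 − 3z**2 + 13z + 17 = ((1/72)z − 43/2592)(72z**2 − 130z − 202) + ((17689/1296)z + 17689/1296)
  72z**2 − 130z − 202 = ((93312/17689)z − 261792/17689)((17689/1296)z + 17689/1296) + (0)
Last nonzero remainder: (17689/1296)z + 17689/1296. Dividing through by 17689/1296 gives the monic gcd z + 1.
Then lcm(f, g) = f·g / gcd(f, g); expanding and making the result monic gives the answer.

z**6 + 7z**5 + 16z**4 + 84z**3 + 491z**2 + 1029z + 612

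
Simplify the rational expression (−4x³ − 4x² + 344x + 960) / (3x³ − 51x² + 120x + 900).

(−4x − 32)/(3x − 30)

By polynomial division,
  −4x³ − 4x² + 344x + 960 = (−4/3)(3x³ − 51x² + 120x + 900) + (−72x² + 504x + 2160)
  3x³ − 51x² + 120x + 900 = (−(1/24)x + 5/12)(−72x² + 504x + 2160) + (0)
Last nonzero remainder: −72x² + 504x + 2160. Dividing through by −72 gives the monic gcd x² − 7x − 30.
Cancel x² − 7x − 30 from numerator and denominator to get the reduced form.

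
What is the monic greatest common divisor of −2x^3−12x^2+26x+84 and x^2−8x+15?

x−3

Apply the Euclidean algorithm:
  −2x^3−12x^2+26x+84 = (−2x−28)(x^2−8x+15) + (−168x+504)
  x^2−8x+15 = (−(1/168)x+5/168)(−168x+504) + (0)
Last nonzero remainder: −168x+504. Dividing through by −168 gives the monic gcd x−3.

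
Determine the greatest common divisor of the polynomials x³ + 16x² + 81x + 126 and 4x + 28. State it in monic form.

Repeated division with remainder:
  x³ + 16x² + 81x + 126 = ((1/4)x² + (9/4)x + 9/2)(4x + 28) + (0)
Last nonzero remainder: 4x + 28. Dividing through by 4 gives the monic gcd x + 7.

x + 7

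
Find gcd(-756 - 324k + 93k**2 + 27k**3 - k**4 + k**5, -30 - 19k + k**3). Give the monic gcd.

Euclidean algorithm in ℚ[k]:
  k**5 - k**4 + 27k**3 + 93k**2 - 324k - 756 = (k**2 - k + 46)(k**3 - 19k - 30) + (104k**2 + 520k + 624)
  k**3 - 19k - 30 = ((1/104)k - 5/104)(104k**2 + 520k + 624) + (0)
Last nonzero remainder: 104k**2 + 520k + 624. Dividing through by 104 gives the monic gcd k**2 + 5k + 6.

6 + 5k + k**2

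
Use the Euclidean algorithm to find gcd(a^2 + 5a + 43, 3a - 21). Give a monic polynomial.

1

Repeated division with remainder:
  a^2 + 5a + 43 = ((1/3)a + 4)(3a - 21) + (127)
  3a - 21 = ((3/127)a - 21/127)(127) + (0)
The last nonzero remainder is the constant 127, so the polynomials are coprime and gcd = 1.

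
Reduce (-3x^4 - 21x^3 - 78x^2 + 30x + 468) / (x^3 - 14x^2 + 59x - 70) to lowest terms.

(-3x^3 - 27x^2 - 132x - 234)/(x^2 - 12x + 35)

Apply the Euclidean algorithm:
  -3x^4 - 21x^3 - 78x^2 + 30x + 468 = (-3x - 63)(x^3 - 14x^2 + 59x - 70) + (-783x^2 + 3537x - 3942)
  x^3 - 14x^2 + 59x - 70 = (-(1/783)x + 275/22707)(-783x^2 + 3537x - 3942) + ((9360/841)x - 18720/841)
  -783x^2 + 3537x - 3942 = (-(73167/1040)x + 184179/1040)((9360/841)x - 18720/841) + (0)
Last nonzero remainder: (9360/841)x - 18720/841. Dividing through by 9360/841 gives the monic gcd x - 2.
Cancel x - 2 from numerator and denominator to get the reduced form.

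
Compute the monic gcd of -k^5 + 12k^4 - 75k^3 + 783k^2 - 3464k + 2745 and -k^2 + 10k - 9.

k^2 - 10k + 9

Euclidean algorithm in ℚ[k]:
  -k^5 + 12k^4 - 75k^3 + 783k^2 - 3464k + 2745 = (k^3 - 2k^2 + 46k - 305)(-k^2 + 10k - 9) + (0)
Last nonzero remainder: -k^2 + 10k - 9. Dividing through by -1 gives the monic gcd k^2 - 10k + 9.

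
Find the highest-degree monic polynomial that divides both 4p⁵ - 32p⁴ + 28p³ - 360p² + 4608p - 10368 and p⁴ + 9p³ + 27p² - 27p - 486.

Apply the Euclidean algorithm:
  4p⁵ - 32p⁴ + 28p³ - 360p² + 4608p - 10368 = (4p - 68)(p⁴ + 9p³ + 27p² - 27p - 486) + (532p³ + 1584p² + 4716p - 43416)
  p⁴ + 9p³ + 27p² - 27p - 486 = ((1/532)p + 801/70756)(532p³ + 1584p² + 4716p - 43416) + ((3600/17689)p² + (21600/17689)p + 97200/17689)
  532p³ + 1584p² + 4716p - 43416 = ((2352637/900)p - 1185163/150)((3600/17689)p² + (21600/17689)p + 97200/17689) + (0)
Last nonzero remainder: (3600/17689)p² + (21600/17689)p + 97200/17689. Dividing through by 3600/17689 gives the monic gcd p² + 6p + 27.

p² + 6p + 27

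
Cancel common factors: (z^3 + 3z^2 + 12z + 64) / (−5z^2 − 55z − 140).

Euclidean algorithm in ℚ[z]:
  z^3 + 3z^2 + 12z + 64 = (−(1/5)z + 8/5)(−5z^2 − 55z − 140) + (72z + 288)
  −5z^2 − 55z − 140 = (−(5/72)z − 35/72)(72z + 288) + (0)
Last nonzero remainder: 72z + 288. Dividing through by 72 gives the monic gcd z + 4.
Cancel z + 4 from numerator and denominator to get the reduced form.

(−z^2 + z − 16)/(5z + 35)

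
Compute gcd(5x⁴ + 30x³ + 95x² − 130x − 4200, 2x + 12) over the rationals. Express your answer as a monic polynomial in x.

Repeated division with remainder:
  5x⁴ + 30x³ + 95x² − 130x − 4200 = ((5/2)x³ + (95/2)x − 350)(2x + 12) + (0)
Last nonzero remainder: 2x + 12. Dividing through by 2 gives the monic gcd x + 6.

x + 6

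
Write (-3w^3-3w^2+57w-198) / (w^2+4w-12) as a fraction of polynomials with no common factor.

(-3w^2+15w-33)/(w-2)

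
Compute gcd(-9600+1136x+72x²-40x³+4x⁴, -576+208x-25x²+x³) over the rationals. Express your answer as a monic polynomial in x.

Euclidean algorithm in ℚ[x]:
  4x⁴-40x³+72x²+1136x-9600 = (4x+60)(x³-25x²+208x-576) + (740x²-9040x+24960)
  x³-25x²+208x-576 = ((1/740)x-473/27380)(740x²-9040x+24960) + ((24780/1369)x-198240/1369)
  740x²-9040x+24960 = ((50653/1239)x-71188/413)((24780/1369)x-198240/1369) + (0)
Last nonzero remainder: (24780/1369)x-198240/1369. Dividing through by 24780/1369 gives the monic gcd x-8.

-8+x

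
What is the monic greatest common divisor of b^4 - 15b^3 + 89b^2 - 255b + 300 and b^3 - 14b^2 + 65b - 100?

b^2 - 9b + 20

Repeated division with remainder:
  b^4 - 15b^3 + 89b^2 - 255b + 300 = (b - 1)(b^3 - 14b^2 + 65b - 100) + (10b^2 - 90b + 200)
  b^3 - 14b^2 + 65b - 100 = ((1/10)b - 1/2)(10b^2 - 90b + 200) + (0)
Last nonzero remainder: 10b^2 - 90b + 200. Dividing through by 10 gives the monic gcd b^2 - 9b + 20.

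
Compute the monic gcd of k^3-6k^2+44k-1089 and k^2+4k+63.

1

Euclidean algorithm in ℚ[k]:
  k^3-6k^2+44k-1089 = (k-10)(k^2+4k+63) + (21k-459)
  k^2+4k+63 = ((1/21)k+181/147)(21k-459) + (30780/49)
  21k-459 = ((343/10260)k-833/1140)(30780/49) + (0)
The last nonzero remainder is the constant 30780/49, so the polynomials are coprime and gcd = 1.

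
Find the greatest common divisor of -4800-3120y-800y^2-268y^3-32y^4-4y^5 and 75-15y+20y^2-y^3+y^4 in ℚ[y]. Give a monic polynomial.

15+y^2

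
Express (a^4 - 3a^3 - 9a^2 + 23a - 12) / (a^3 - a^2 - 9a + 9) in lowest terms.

(a^2 - 5a + 4)/(a - 3)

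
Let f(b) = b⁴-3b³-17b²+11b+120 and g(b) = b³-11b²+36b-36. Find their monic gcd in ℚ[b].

Repeated division with remainder:
  b⁴-3b³-17b²+11b+120 = (b+8)(b³-11b²+36b-36) + (35b²-241b+408)
  b³-11b²+36b-36 = ((1/35)b-144/1225)(35b²-241b+408) + (-(4884/1225)b+14652/1225)
  35b²-241b+408 = (-(42875/4884)b+41650/1221)(-(4884/1225)b+14652/1225) + (0)
Last nonzero remainder: -(4884/1225)b+14652/1225. Dividing through by -4884/1225 gives the monic gcd b-3.

b-3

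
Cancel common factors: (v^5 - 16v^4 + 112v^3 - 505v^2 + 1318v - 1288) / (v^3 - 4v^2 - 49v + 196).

(v^3 - 5v^2 + 29v - 46)/(v + 7)

Euclidean algorithm in ℚ[v]:
  v^5 - 16v^4 + 112v^3 - 505v^2 + 1318v - 1288 = (v^2 - 12v + 113)(v^3 - 4v^2 - 49v + 196) + (-837v^2 + 9207v - 23436)
  v^3 - 4v^2 - 49v + 196 = (-(1/837)v - 7/837)(-837v^2 + 9207v - 23436) + (0)
Last nonzero remainder: -837v^2 + 9207v - 23436. Dividing through by -837 gives the monic gcd v^2 - 11v + 28.
Cancel v^2 - 11v + 28 from numerator and denominator to get the reduced form.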